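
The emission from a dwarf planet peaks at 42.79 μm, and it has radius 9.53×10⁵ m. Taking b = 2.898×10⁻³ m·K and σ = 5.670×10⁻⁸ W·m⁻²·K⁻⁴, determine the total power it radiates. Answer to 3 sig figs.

Wien's law: T = b/λ_max = 2.898×10⁻³/4.279×10⁻⁵ = 67.7261 K.
Surface area A = 4πR² = 4π(9.53×10⁵ m)² = 1.14129×10¹³ m².
Then P = σAT⁴ = 5.670×10⁻⁸×1.14129×10¹³×(67.7261)⁴ = 1.36×10¹³ W.

P ≈ 1.36×10¹³ W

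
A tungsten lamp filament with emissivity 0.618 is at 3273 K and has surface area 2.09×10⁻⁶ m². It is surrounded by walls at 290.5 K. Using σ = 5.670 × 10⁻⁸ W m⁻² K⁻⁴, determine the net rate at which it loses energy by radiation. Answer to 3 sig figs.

Net loss ≈ 8.40 W

Area A = 2.09×10⁻⁶ m².
Net radiated power P_net = εσA(T⁴ − T₀⁴) = 0.618×5.670×10⁻⁸×2.09×10⁻⁶×(3273⁴ − 290.5⁴).
T⁴ − T₀⁴ = 1.14758×10¹⁴ − 7.12171×10⁹ = 1.14751×10¹⁴ K⁴, so P_net = 8.40 W.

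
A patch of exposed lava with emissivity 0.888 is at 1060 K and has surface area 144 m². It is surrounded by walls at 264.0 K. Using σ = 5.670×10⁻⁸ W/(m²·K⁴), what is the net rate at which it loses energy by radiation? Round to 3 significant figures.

Area A = 144 m².
Net radiated power P_net = εσA(T⁴ − T₀⁴) = 0.888×5.670×10⁻⁸×144×(1060⁴ − 264.0⁴).
T⁴ − T₀⁴ = 1.26248×10¹² − 4.85753×10⁹ = 1.25762×10¹² K⁴, so P_net = 9.12×10⁶ W.

Net loss ≈ 9.12×10⁶ W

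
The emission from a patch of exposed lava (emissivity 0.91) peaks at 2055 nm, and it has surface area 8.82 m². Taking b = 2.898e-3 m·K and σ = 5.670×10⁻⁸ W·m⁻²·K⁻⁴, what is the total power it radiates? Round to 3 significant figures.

P ≈ 1.80×10⁶ W

Wien's law: T = b/λ_max = 2.898×10⁻³/2.055×10⁻⁶ = 1410.22 K.
Area A = 8.82 m².
Then P = εσAT⁴ = 0.91×5.670×10⁻⁸×8.82×(1410.22)⁴ = 1.80×10⁶ W.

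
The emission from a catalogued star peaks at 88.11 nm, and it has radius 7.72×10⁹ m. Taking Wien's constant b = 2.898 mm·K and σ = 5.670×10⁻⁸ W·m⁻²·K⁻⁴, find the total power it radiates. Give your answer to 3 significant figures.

P ≈ 4.97×10³¹ W

Wien's law: T = b/λ_max = 2.898×10⁻³/8.811×10⁻⁸ = 32890.7 K.
Surface area A = 4πR² = 4π(7.72×10⁹ m)² = 7.48936×10²⁰ m².
Then P = σAT⁴ = 5.670×10⁻⁸×7.48936×10²⁰×(32890.7)⁴ = 4.97×10³¹ W.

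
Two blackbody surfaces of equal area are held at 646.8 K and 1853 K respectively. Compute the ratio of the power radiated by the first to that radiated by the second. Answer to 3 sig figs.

With equal areas, P₁/P₂ = (T₁/T₂)⁴ = (646.8/1853)⁴ = 0.0148.

P₁/P₂ ≈ 0.0148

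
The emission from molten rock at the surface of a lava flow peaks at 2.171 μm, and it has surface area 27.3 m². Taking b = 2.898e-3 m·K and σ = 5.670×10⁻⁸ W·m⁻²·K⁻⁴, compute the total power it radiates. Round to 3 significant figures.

P ≈ 4.91×10⁶ W

Wien's law: T = b/λ_max = 2.898×10⁻³/2.171×10⁻⁶ = 1334.87 K.
Area A = 27.3 m².
Then P = σAT⁴ = 5.670×10⁻⁸×27.3×(1334.87)⁴ = 4.91×10⁶ W.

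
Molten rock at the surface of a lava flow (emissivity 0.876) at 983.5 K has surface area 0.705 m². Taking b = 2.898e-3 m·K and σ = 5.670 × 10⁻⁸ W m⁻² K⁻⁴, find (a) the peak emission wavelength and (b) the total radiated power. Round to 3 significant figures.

(a) λ_max = b/T = 2.898×10⁻³/983.5 = 2.947×10⁻⁶ m = 2.95 μm.
Area A = 0.705 m².
(b) P = εσAT⁴ = 0.876×5.670×10⁻⁸×0.705×(983.5)⁴ = 3.28×10⁴ W.

λ_max ≈ 2.95 μm; P ≈ 3.28×10⁴ W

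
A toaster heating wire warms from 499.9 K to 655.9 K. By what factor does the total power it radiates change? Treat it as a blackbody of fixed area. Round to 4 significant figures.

P ∝ T⁴, so P₂/P₁ = (T₂/T₁)⁴ = (655.9/499.9)⁴ = (1.31206)⁴ = 2.964.

P₂/P₁ ≈ 2.964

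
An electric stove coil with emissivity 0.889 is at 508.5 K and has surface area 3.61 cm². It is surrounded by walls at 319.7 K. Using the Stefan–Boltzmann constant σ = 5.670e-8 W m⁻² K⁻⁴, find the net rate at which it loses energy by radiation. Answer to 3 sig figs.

Area A = 3.61 cm² = 3.61×10⁻⁴ m².
Net radiated power P_net = εσA(T⁴ − T₀⁴) = 0.889×5.670×10⁻⁸×3.61×10⁻⁴×(508.5⁴ − 319.7⁴).
T⁴ − T₀⁴ = 6.68596×10¹⁰ − 1.04465×10¹⁰ = 5.64131×10¹⁰ K⁴, so P_net = 1.03 W.

Net loss ≈ 1.03 W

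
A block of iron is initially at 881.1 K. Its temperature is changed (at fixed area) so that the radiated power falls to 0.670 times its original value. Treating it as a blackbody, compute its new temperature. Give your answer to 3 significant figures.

T₂ ≈ 797 K

P ∝ T⁴, so T₂/T₁ = (P₂/P₁)^(1/4) = (0.670)^(1/4) = 0.904729.
T₂ = 881.1 × 0.904729 = 797 K.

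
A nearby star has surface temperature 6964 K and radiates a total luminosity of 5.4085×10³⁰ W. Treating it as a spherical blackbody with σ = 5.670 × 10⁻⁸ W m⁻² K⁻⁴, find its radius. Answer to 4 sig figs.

R ≈ 5.681×10¹⁰ m

L = 4πR²σT⁴ ⇒ R = √(L/(4πσT⁴)).
σT⁴ = 1.33358×10⁸ W/m², so R = √(5.4085×10³⁰/(4π×1.33358×10⁸)) = 5.681×10¹⁰ m.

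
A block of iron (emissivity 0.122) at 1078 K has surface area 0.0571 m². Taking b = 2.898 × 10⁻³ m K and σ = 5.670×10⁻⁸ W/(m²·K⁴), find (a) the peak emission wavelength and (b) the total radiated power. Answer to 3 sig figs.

(a) λ_max = b/T = 2.898×10⁻³/1078 = 2.688×10⁻⁶ m = 2.69×10³ nm.
Area A = 0.0571 m².
(b) P = εσAT⁴ = 0.122×5.670×10⁻⁸×0.0571×(1078)⁴ = 533 W.

λ_max ≈ 2.69×10³ nm; P ≈ 533 W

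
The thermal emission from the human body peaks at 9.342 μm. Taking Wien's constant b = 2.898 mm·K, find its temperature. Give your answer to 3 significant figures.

Wien's law gives T = b/λ_max = (2.898×10⁻³ m·K)/(9.342×10⁻⁶ m) = 310 K.

T ≈ 310 K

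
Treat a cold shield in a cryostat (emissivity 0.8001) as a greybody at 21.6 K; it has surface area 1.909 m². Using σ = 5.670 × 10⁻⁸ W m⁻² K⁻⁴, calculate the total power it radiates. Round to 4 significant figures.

P ≈ 0.01885 W

Area A = 1.909 m².
P = εσAT⁴ = 0.8001 × 5.670×10⁻⁸ × 1.909 × (21.6)⁴ = 0.01885 W.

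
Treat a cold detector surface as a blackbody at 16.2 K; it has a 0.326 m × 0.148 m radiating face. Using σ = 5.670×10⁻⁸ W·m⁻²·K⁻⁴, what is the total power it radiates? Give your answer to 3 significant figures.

Area A = 0.326 × 0.148 = 0.048248 m².
P = σAT⁴ = 5.670×10⁻⁸ × 0.048248 × (16.2)⁴ = 1.88×10⁻⁴ W.

P ≈ 1.88×10⁻⁴ W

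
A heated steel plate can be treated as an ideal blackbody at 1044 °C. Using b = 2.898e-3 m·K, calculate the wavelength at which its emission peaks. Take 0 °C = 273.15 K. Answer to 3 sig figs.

λ_max ≈ 2.20×10³ nm

T = 1044 °C + 273.15 = 1317.15 K.
Wien's displacement law: λ_max = b/T = (2.898×10⁻³ m·K)/(1317.15 K) = 2.200×10⁻⁶ m.
That is 2.20×10³ nm, in the infrared range.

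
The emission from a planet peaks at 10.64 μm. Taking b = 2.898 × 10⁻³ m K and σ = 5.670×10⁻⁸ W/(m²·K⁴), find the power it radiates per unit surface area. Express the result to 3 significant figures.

Wien's law: T = b/λ_max = 2.898×10⁻³/1.064×10⁻⁵ = 272.368 K.
Then I = σT⁴ = 5.670×10⁻⁸×(272.368)⁴ = 312 W/m².

I ≈ 312 W/m²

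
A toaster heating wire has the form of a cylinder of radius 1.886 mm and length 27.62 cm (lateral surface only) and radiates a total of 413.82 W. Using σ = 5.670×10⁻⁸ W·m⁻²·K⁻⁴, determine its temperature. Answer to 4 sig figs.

T ≈ 1222 K

Lateral area A = 2πrL = 2π×1.886×10⁻³×0.2762 = 3.27299×10⁻³ m².
P = σAT⁴ ⇒ T = (P/(σA))^(1/4) = (413.82/(5.670×10⁻⁸×3.27299×10⁻³))^(1/4) = 1222 K.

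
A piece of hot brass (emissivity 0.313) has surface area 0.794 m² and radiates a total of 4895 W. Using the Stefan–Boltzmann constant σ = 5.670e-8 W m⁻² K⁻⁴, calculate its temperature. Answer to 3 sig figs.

Area A = 0.794 m².
P = εσAT⁴ ⇒ T = (P/(εσA))^(1/4) = (4895/(0.313×5.670×10⁻⁸×0.794))^(1/4) = 768 K.

T ≈ 768 K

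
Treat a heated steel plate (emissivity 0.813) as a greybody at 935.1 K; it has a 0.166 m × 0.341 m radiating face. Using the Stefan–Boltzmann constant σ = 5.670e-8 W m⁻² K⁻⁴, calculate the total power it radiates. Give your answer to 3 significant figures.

Area A = 0.166 × 0.341 = 0.056606 m².
P = εσAT⁴ = 0.813 × 5.670×10⁻⁸ × 0.056606 × (935.1)⁴ = 2.00×10³ W.

P ≈ 2.00×10³ W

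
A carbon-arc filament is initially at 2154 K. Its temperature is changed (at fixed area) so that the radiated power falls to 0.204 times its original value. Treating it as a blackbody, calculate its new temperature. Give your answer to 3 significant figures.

T₂ ≈ 1.45×10³ K

P ∝ T⁴, so T₂/T₁ = (P₂/P₁)^(1/4) = (0.204)^(1/4) = 0.672059.
T₂ = 2154 × 0.672059 = 1.45×10³ K.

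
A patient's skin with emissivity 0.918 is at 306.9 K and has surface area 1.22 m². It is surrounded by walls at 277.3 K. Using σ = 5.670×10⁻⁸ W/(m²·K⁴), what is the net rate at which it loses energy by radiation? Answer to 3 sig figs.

Area A = 1.22 m².
Net radiated power P_net = εσA(T⁴ − T₀⁴) = 0.918×5.670×10⁻⁸×1.22×(306.9⁴ − 277.3⁴).
T⁴ − T₀⁴ = 8.87131×10⁹ − 5.91289×10⁹ = 2.95842×10⁹ K⁴, so P_net = 188 W.

Net loss ≈ 188 W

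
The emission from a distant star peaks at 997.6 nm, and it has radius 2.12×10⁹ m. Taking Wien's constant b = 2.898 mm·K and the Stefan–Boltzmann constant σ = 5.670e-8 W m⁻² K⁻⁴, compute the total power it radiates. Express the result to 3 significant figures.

Wien's law: T = b/λ_max = 2.898×10⁻³/9.976×10⁻⁷ = 2904.97 K.
Surface area A = 4πR² = 4π(2.12×10⁹ m)² = 5.64783×10¹⁹ m².
Then P = σAT⁴ = 5.670×10⁻⁸×5.64783×10¹⁹×(2904.97)⁴ = 2.28×10²⁶ W.

P ≈ 2.28×10²⁶ W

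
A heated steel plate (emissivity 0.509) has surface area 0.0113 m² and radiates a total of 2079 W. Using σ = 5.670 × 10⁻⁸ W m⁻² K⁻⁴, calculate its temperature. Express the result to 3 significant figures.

Area A = 0.0113 m².
P = εσAT⁴ ⇒ T = (P/(εσA))^(1/4) = (2079/(0.509×5.670×10⁻⁸×0.0113))^(1/4) = 1.59×10³ K.

T ≈ 1.59×10³ K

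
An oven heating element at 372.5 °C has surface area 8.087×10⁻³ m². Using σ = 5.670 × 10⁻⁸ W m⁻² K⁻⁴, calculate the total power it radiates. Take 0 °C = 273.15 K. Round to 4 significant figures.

P ≈ 79.68 W

T = 372.5 °C + 273.15 = 645.65 K.
Area A = 8.087×10⁻³ m².
P = σAT⁴ = 5.670×10⁻⁸ × 8.087×10⁻³ × (645.65)⁴ = 79.68 W.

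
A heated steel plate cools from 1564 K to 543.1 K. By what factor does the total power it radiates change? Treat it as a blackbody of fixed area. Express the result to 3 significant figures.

P ∝ T⁴, so P₂/P₁ = (T₂/T₁)⁴ = (543.1/1564)⁴ = (0.347251)⁴ = 0.0145.

P₂/P₁ ≈ 0.0145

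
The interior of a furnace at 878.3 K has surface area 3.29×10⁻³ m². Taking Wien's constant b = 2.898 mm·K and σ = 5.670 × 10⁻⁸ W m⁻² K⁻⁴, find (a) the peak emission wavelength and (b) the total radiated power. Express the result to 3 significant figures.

(a) λ_max = b/T = 2.898×10⁻³/878.3 = 3.300×10⁻⁶ m = 3.30 μm.
Area A = 3.29×10⁻³ m².
(b) P = σAT⁴ = 5.670×10⁻⁸×3.29×10⁻³×(878.3)⁴ = 111 W.

λ_max ≈ 3.30 μm; P ≈ 111 W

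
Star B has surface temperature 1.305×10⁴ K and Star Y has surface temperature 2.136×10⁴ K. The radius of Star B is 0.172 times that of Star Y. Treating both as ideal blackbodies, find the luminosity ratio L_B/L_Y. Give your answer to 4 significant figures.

L_B/L_Y ≈ 4.122×10⁻³

L ∝ R²T⁴, so L_B/L_Y = (R_B/R_Y)²(T_B/T_Y)⁴ = (0.172)² × (1.305×10⁴/2.136×10⁴)⁴ = 0.029584 × 0.139328 = 4.122×10⁻³.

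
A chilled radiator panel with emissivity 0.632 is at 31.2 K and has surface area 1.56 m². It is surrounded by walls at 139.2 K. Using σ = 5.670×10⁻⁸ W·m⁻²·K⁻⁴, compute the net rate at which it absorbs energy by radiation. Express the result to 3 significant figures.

Area A = 1.56 m².
Net radiated power P_net = εσA(T⁴ − T₀⁴) = 0.632×5.670×10⁻⁸×1.56×(31.2⁴ − 139.2⁴).
T⁴ − T₀⁴ = 9.47585×10⁵ − 3.75454×10⁸ = -3.74506×10⁸ K⁴, so P_net = -20.9 W — negative, meaning a net gain of 20.9 W.

Net gain ≈ 20.9 W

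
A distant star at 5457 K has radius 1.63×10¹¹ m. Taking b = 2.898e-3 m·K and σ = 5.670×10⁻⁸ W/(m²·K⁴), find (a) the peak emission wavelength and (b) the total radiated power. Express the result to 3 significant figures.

λ_max ≈ 531 nm; P ≈ 1.68×10³¹ W

(a) λ_max = b/T = 2.898×10⁻³/5457 = 5.311×10⁻⁷ m = 531 nm.
Surface area A = 4πR² = 4π(1.63×10¹¹ m)² = 3.33876×10²³ m².
(b) P = σAT⁴ = 5.670×10⁻⁸×3.33876×10²³×(5457)⁴ = 1.68×10³¹ W.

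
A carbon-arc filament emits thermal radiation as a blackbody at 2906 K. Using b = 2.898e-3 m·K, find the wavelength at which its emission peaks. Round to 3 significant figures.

λ_max ≈ 997 nm

Wien's displacement law: λ_max = b/T = (2.898×10⁻³ m·K)/(2906 K) = 9.972×10⁻⁷ m.
That is 997 nm, in the infrared range.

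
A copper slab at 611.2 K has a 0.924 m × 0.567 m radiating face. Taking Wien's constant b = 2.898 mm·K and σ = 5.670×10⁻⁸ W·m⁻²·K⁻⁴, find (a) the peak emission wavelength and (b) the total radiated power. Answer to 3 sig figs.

λ_max ≈ 4.74 μm; P ≈ 4.15×10³ W

(a) λ_max = b/T = 2.898×10⁻³/611.2 = 4.741×10⁻⁶ m = 4.74 μm.
Area A = 0.924 × 0.567 = 0.523908 m².
(b) P = σAT⁴ = 5.670×10⁻⁸×0.523908×(611.2)⁴ = 4.15×10³ W.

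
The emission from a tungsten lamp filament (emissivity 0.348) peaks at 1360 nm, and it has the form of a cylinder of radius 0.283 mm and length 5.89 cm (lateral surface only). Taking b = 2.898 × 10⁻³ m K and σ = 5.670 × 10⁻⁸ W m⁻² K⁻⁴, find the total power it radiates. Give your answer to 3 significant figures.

Wien's law: T = b/λ_max = 2.898×10⁻³/1.360×10⁻⁶ = 2130.88 K.
Lateral area A = 2πrL = 2π×2.83×10⁻⁴×0.0589 = 1.04733×10⁻⁴ m².
Then P = εσAT⁴ = 0.348×5.670×10⁻⁸×1.04733×10⁻⁴×(2130.88)⁴ = 42.6 W.

P ≈ 42.6 W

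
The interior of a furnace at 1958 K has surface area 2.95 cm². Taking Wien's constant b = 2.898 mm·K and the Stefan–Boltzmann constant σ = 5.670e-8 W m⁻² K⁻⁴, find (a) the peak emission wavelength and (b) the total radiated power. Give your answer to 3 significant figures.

(a) λ_max = b/T = 2.898×10⁻³/1958 = 1.480×10⁻⁶ m = 1.48×10³ nm.
Area A = 2.95 cm² = 2.95×10⁻⁴ m².
(b) P = σAT⁴ = 5.670×10⁻⁸×2.95×10⁻⁴×(1958)⁴ = 246 W.

λ_max ≈ 1.48×10³ nm; P ≈ 246 W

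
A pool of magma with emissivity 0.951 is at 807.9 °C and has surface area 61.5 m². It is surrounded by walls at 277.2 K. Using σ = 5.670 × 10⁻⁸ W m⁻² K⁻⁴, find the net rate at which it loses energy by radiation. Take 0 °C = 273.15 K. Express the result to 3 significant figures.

T = 807.9 °C + 273.15 = 1081.05 K.
Area A = 61.5 m².
Net radiated power P_net = εσA(T⁴ − T₀⁴) = 0.951×5.670×10⁻⁸×61.5×(1081.05⁴ − 277.2⁴).
T⁴ − T₀⁴ = 1.36579×10¹² − 5.90436×10⁹ = 1.35989×10¹² K⁴, so P_net = 4.51×10⁶ W.

Net loss ≈ 4.51×10⁶ W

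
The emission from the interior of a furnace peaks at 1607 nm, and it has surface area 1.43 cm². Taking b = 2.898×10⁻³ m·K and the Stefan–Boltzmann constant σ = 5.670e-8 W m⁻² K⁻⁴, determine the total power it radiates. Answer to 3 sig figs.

P ≈ 85.8 W

Wien's law: T = b/λ_max = 2.898×10⁻³/1.607×10⁻⁶ = 1803.36 K.
Area A = 1.43 cm² = 1.43×10⁻⁴ m².
Then P = σAT⁴ = 5.670×10⁻⁸×1.43×10⁻⁴×(1803.36)⁴ = 85.8 W.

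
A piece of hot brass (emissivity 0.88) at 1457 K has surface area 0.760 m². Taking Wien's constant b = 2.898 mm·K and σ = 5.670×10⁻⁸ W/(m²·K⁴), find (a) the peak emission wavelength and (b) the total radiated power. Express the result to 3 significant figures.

λ_max ≈ 1.99 μm; P ≈ 1.71×10⁵ W

(a) λ_max = b/T = 2.898×10⁻³/1457 = 1.989×10⁻⁶ m = 1.99 μm.
Area A = 0.760 m².
(b) P = εσAT⁴ = 0.88×5.670×10⁻⁸×0.760×(1457)⁴ = 1.71×10⁵ W.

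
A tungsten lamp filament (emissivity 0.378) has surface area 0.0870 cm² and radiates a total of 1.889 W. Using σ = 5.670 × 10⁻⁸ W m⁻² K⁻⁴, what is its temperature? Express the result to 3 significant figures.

Area A = 0.0870 cm² = 8.70×10⁻⁶ m².
P = εσAT⁴ ⇒ T = (P/(εσA))^(1/4) = (1.889/(0.378×5.670×10⁻⁸×8.70×10⁻⁶))^(1/4) = 1.78×10³ K.

T ≈ 1.78×10³ K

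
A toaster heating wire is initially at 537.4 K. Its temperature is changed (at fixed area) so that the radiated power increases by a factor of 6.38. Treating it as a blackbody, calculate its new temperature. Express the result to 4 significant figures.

P ∝ T⁴, so T₂/T₁ = (P₂/P₁)^(1/4) = (6.38)^(1/4) = 1.58930.
T₂ = 537.4 × 1.58930 = 854.1 K.

T₂ ≈ 854.1 K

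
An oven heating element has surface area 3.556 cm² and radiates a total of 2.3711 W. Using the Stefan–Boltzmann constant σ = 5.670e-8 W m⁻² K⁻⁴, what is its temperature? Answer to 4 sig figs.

T ≈ 585.6 K

Area A = 3.556 cm² = 3.556×10⁻⁴ m².
P = σAT⁴ ⇒ T = (P/(σA))^(1/4) = (2.3711/(5.670×10⁻⁸×3.556×10⁻⁴))^(1/4) = 585.6 K.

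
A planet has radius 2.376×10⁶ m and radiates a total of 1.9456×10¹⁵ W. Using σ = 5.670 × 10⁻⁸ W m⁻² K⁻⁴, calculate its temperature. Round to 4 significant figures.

T ≈ 148.3 K

Surface area A = 4πR² = 4π(2.376×10⁶ m)² = 7.09419×10¹³ m².
P = σAT⁴ ⇒ T = (P/(σA))^(1/4) = (1.9456×10¹⁵/(5.670×10⁻⁸×7.09419×10¹³))^(1/4) = 148.3 K.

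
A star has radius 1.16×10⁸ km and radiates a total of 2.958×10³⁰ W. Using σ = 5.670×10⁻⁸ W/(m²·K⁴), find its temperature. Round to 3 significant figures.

Surface area A = 4πR² = 4π(1.16×10¹¹ m)² = 1.69093×10²³ m².
P = σAT⁴ ⇒ T = (P/(σA))^(1/4) = (2.958×10³⁰/(5.670×10⁻⁸×1.69093×10²³))^(1/4) = 4.19×10³ K.

T ≈ 4.19×10³ K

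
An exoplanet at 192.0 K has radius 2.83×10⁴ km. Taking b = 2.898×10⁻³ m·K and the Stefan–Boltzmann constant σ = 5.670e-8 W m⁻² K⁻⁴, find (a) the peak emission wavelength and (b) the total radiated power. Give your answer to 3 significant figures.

λ_max ≈ 15.1 μm; P ≈ 7.75×10¹⁷ W

(a) λ_max = b/T = 2.898×10⁻³/192.0 = 1.509×10⁻⁵ m = 15.1 μm.
Surface area A = 4πR² = 4π(2.83×10⁷ m)² = 1.00643×10¹⁶ m².
(b) P = σAT⁴ = 5.670×10⁻⁸×1.00643×10¹⁶×(192.0)⁴ = 7.75×10¹⁷ W.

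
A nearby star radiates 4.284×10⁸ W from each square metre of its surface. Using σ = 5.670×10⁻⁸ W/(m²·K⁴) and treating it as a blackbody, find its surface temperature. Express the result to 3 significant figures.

I = σT⁴, so T = (I/σ)^(1/4) = (4.284×10⁸/(5.670×10⁻⁸))^(1/4) = 9.32×10³ K.

T ≈ 9.32×10³ K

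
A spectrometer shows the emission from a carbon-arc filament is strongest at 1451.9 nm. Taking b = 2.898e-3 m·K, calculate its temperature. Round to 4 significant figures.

Wien's law gives T = b/λ_max = (2.898×10⁻³ m·K)/(1.4519×10⁻⁶ m) = 1996 K.

T ≈ 1996 K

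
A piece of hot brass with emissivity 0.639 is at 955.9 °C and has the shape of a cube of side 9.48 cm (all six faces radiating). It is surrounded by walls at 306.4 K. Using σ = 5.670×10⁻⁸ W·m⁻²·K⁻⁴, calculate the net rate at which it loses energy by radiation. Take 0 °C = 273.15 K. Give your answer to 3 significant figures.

Net loss ≈ 4.44×10³ W

T = 955.9 °C + 273.15 = 1229.05 K.
Area A = 6s² = 6×(0.0948 m)² = 0.0539222 m².
Net radiated power P_net = εσA(T⁴ − T₀⁴) = 0.639×5.670×10⁻⁸×0.0539222×(1229.05⁴ − 306.4⁴).
T⁴ − T₀⁴ = 2.28180×10¹² − 8.81363×10⁹ = 2.27299×10¹² K⁴, so P_net = 4.44×10³ W.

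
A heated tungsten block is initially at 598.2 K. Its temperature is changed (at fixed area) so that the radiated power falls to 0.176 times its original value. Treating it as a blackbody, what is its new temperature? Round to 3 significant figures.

P ∝ T⁴, so T₂/T₁ = (P₂/P₁)^(1/4) = (0.176)^(1/4) = 0.647706.
T₂ = 598.2 × 0.647706 = 387 K.

T₂ ≈ 387 K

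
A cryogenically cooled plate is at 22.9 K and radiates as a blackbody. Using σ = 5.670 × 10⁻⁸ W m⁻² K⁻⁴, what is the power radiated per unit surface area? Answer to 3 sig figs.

Stefan–Boltzmann: I = σT⁴ = 5.670×10⁻⁸ × (22.9)⁴ = 0.0156 W/m².

I ≈ 0.0156 W/m²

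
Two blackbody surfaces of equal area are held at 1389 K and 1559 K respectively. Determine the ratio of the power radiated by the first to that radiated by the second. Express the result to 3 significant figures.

With equal areas, P₁/P₂ = (T₁/T₂)⁴ = (1389/1559)⁴ = 0.630.

P₁/P₂ ≈ 0.630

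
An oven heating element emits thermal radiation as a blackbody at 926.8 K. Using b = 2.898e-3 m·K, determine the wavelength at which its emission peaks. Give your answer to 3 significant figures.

Wien's displacement law: λ_max = b/T = (2.898×10⁻³ m·K)/(926.8 K) = 3.127×10⁻⁶ m.
That is 3.13 μm, in the infrared range.

λ_max ≈ 3.13 μm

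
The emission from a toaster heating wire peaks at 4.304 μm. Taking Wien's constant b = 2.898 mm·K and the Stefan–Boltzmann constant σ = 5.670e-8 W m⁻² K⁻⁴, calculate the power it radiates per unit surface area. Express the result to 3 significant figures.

Wien's law: T = b/λ_max = 2.898×10⁻³/4.304×10⁻⁶ = 673.327 K.
Then I = σT⁴ = 5.670×10⁻⁸×(673.327)⁴ = 1.17×10⁴ W/m².

I ≈ 1.17×10⁴ W/m²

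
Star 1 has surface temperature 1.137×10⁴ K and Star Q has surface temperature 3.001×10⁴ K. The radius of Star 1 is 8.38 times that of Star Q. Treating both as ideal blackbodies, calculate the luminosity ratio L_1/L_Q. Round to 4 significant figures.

L_1/L_Q ≈ 1.447

L ∝ R²T⁴, so L_1/L_Q = (R_1/R_Q)²(T_1/T_Q)⁴ = (8.38)² × (1.137×10⁴/3.001×10⁴)⁴ = 70.2244 × 0.0206052 = 1.447.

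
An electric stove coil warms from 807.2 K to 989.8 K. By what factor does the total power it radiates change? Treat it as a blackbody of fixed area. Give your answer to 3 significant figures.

P ∝ T⁴, so P₂/P₁ = (T₂/T₁)⁴ = (989.8/807.2)⁴ = (1.22621)⁴ = 2.26.

P₂/P₁ ≈ 2.26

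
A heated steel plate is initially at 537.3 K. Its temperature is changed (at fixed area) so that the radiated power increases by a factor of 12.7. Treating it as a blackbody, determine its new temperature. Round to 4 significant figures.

P ∝ T⁴, so T₂/T₁ = (P₂/P₁)^(1/4) = (12.7)^(1/4) = 1.88778.
T₂ = 537.3 × 1.88778 = 1014 K.

T₂ ≈ 1014 K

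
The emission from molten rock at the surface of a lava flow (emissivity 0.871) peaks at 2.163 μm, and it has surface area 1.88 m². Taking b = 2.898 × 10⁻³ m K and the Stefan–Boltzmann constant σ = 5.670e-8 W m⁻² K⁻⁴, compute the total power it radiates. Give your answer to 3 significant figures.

P ≈ 2.99×10⁵ W

Wien's law: T = b/λ_max = 2.898×10⁻³/2.163×10⁻⁶ = 1339.81 K.
Area A = 1.88 m².
Then P = εσAT⁴ = 0.871×5.670×10⁻⁸×1.88×(1339.81)⁴ = 2.99×10⁵ W.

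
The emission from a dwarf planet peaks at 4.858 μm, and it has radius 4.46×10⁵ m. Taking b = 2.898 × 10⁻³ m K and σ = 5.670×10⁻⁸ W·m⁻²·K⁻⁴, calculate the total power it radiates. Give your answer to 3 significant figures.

Wien's law: T = b/λ_max = 2.898×10⁻³/4.858×10⁻⁶ = 596.542 K.
Surface area A = 4πR² = 4π(4.46×10⁵ m)² = 2.49965×10¹² m².
Then P = σAT⁴ = 5.670×10⁻⁸×2.49965×10¹²×(596.542)⁴ = 1.79×10¹⁶ W.

P ≈ 1.79×10¹⁶ W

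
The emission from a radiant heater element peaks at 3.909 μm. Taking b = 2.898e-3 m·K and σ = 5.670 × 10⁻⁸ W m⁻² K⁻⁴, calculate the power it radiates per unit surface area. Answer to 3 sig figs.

Wien's law: T = b/λ_max = 2.898×10⁻³/3.909×10⁻⁶ = 741.366 K.
Then I = σT⁴ = 5.670×10⁻⁸×(741.366)⁴ = 1.71×10⁴ W/m².

I ≈ 1.71×10⁴ W/m²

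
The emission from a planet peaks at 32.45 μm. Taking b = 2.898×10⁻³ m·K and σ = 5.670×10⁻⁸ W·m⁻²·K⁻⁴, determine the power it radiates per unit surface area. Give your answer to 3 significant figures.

I ≈ 3.61 W/m²

Wien's law: T = b/λ_max = 2.898×10⁻³/3.245×10⁻⁵ = 89.3066 K.
Then I = σT⁴ = 5.670×10⁻⁸×(89.3066)⁴ = 3.61 W/m².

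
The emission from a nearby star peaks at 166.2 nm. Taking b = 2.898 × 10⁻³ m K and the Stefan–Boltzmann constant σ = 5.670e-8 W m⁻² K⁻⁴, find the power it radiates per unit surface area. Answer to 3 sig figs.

Wien's law: T = b/λ_max = 2.898×10⁻³/1.662×10⁻⁷ = 17436.8 K.
Then I = σT⁴ = 5.670×10⁻⁸×(17436.8)⁴ = 5.24×10⁹ W/m².

I ≈ 5.24×10⁹ W/m²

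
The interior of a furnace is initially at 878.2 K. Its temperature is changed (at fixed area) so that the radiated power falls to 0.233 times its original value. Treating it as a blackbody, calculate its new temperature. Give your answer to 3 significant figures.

P ∝ T⁴, so T₂/T₁ = (P₂/P₁)^(1/4) = (0.233)^(1/4) = 0.694767.
T₂ = 878.2 × 0.694767 = 610 K.

T₂ ≈ 610 K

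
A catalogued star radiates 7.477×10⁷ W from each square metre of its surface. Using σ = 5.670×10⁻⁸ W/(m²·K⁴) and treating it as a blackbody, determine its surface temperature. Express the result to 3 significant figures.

I = σT⁴, so T = (I/σ)^(1/4) = (7.477×10⁷/(5.670×10⁻⁸))^(1/4) = 6.03×10³ K.

T ≈ 6.03×10³ K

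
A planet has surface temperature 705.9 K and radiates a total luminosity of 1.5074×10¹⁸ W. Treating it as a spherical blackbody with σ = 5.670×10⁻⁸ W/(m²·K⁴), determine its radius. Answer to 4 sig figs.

R ≈ 2.919×10⁶ m

L = 4πR²σT⁴ ⇒ R = √(L/(4πσT⁴)).
σT⁴ = 14078.5 W/m², so R = √(1.5074×10¹⁸/(4π×14078.5)) = 2.919×10⁶ m.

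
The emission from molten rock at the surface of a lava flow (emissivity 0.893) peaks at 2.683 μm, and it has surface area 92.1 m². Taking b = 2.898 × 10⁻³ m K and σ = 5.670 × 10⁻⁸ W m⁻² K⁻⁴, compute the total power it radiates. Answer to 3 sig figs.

P ≈ 6.35×10⁶ W

Wien's law: T = b/λ_max = 2.898×10⁻³/2.683×10⁻⁶ = 1080.13 K.
Area A = 92.1 m².
Then P = εσAT⁴ = 0.893×5.670×10⁻⁸×92.1×(1080.13)⁴ = 6.35×10⁶ W.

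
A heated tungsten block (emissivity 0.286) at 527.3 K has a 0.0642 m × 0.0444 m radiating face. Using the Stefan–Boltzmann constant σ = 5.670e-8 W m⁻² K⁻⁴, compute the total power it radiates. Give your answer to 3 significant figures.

P ≈ 3.57 W

Area A = 0.0642 × 0.0444 = 2.85048×10⁻³ m².
P = εσAT⁴ = 0.286 × 5.670×10⁻⁸ × 2.85048×10⁻³ × (527.3)⁴ = 3.57 W.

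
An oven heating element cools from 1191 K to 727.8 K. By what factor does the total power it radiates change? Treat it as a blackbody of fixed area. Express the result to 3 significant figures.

P₂/P₁ ≈ 0.139

P ∝ T⁴, so P₂/P₁ = (T₂/T₁)⁴ = (727.8/1191)⁴ = (0.611083)⁴ = 0.139.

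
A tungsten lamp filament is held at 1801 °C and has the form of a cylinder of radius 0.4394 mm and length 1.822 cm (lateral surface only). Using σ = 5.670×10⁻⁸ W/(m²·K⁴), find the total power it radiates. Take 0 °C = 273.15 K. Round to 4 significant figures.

T = 1801 °C + 273.15 = 2074.15 K.
Lateral area A = 2πrL = 2π×4.394×10⁻⁴×0.01822 = 5.03024×10⁻⁵ m².
P = σAT⁴ = 5.670×10⁻⁸ × 5.03024×10⁻⁵ × (2074.15)⁴ = 52.79 W.

P ≈ 52.79 W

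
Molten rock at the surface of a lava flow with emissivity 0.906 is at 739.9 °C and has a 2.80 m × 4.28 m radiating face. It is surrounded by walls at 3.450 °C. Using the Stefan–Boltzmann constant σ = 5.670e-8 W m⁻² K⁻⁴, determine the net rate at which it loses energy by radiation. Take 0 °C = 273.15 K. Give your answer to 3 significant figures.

Net loss ≈ 6.45×10⁵ W

T = 739.9 °C + 273.15 = 1013.05 K.
Surroundings: T = 3.450 °C + 273.15 = 276.600 K.
Area A = 2.80 × 4.28 = 11.984 m².
Net radiated power P_net = εσA(T⁴ − T₀⁴) = 0.906×5.670×10⁻⁸×11.984×(1013.05⁴ − 276.600⁴).
T⁴ − T₀⁴ = 1.05323×10¹² − 5.85341×10⁹ = 1.04738×10¹² K⁴, so P_net = 6.45×10⁵ W.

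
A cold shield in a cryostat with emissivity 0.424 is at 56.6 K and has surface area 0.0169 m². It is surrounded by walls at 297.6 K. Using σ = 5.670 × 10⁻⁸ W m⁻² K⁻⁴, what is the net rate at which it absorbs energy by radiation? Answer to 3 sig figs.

Area A = 0.0169 m².
Net radiated power P_net = εσA(T⁴ − T₀⁴) = 0.424×5.670×10⁻⁸×0.0169×(56.6⁴ − 297.6⁴).
T⁴ − T₀⁴ = 1.02628×10⁷ − 7.84389×10⁹ = -7.83363×10⁹ K⁴, so P_net = -3.18 W — negative, meaning a net gain of 3.18 W.

Net gain ≈ 3.18 W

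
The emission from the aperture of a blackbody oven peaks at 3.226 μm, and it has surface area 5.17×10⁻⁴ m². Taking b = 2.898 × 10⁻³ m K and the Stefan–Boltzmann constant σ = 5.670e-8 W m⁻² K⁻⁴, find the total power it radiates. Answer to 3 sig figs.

Wien's law: T = b/λ_max = 2.898×10⁻³/3.226×10⁻⁶ = 898.326 K.
Area A = 5.17×10⁻⁴ m².
Then P = σAT⁴ = 5.670×10⁻⁸×5.17×10⁻⁴×(898.326)⁴ = 19.1 W.

P ≈ 19.1 W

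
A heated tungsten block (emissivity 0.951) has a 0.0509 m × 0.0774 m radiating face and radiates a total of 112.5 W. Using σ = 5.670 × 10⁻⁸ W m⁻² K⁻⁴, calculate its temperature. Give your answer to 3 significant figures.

Area A = 0.0509 × 0.0774 = 3.93966×10⁻³ m².
P = εσAT⁴ ⇒ T = (P/(εσA))^(1/4) = (112.5/(0.951×5.670×10⁻⁸×3.93966×10⁻³))^(1/4) = 853 K.

T ≈ 853 K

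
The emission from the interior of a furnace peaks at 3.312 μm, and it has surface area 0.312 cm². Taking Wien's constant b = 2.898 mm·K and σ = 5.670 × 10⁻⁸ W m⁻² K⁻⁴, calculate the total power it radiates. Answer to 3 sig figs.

Wien's law: T = b/λ_max = 2.898×10⁻³/3.312×10⁻⁶ = 875.000 K.
Area A = 0.312 cm² = 3.12×10⁻⁵ m².
Then P = σAT⁴ = 5.670×10⁻⁸×3.12×10⁻⁵×(875.000)⁴ = 1.04 W.

P ≈ 1.04 W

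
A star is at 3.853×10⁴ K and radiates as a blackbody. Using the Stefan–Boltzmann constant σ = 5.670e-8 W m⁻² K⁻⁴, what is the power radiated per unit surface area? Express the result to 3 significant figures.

I ≈ 1.25×10¹¹ W/m²

Stefan–Boltzmann: I = σT⁴ = 5.670×10⁻⁸ × (3.853×10⁴)⁴ = 1.25×10¹¹ W/m².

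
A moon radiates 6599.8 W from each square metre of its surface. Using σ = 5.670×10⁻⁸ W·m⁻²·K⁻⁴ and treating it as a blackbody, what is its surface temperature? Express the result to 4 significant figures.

T ≈ 584.1 K

I = σT⁴, so T = (I/σ)^(1/4) = (6599.8/(5.670×10⁻⁸))^(1/4) = 584.1 K.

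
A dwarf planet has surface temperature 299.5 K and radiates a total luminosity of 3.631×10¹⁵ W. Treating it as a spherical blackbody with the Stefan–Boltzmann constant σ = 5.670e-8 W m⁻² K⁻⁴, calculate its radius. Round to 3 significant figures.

L = 4πR²σT⁴ ⇒ R = √(L/(4πσT⁴)).
σT⁴ = 456.216 W/m², so R = √(3.631×10¹⁵/(4π×456.216)) = 7.96×10⁵ m.

R ≈ 7.96×10⁵ m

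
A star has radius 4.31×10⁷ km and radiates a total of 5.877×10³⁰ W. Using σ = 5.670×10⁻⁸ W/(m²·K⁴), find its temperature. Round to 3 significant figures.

Surface area A = 4πR² = 4π(4.31×10¹⁰ m)² = 2.33434×10²² m².
P = σAT⁴ ⇒ T = (P/(σA))^(1/4) = (5.877×10³⁰/(5.670×10⁻⁸×2.33434×10²²))^(1/4) = 8.16×10³ K.

T ≈ 8.16×10³ K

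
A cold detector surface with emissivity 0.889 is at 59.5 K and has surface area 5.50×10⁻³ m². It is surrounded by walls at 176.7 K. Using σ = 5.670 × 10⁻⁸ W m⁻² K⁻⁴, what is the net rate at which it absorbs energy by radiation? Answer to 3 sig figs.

Area A = 5.50×10⁻³ m².
Net radiated power P_net = εσA(T⁴ − T₀⁴) = 0.889×5.670×10⁻⁸×5.50×10⁻³×(59.5⁴ − 176.7⁴).
T⁴ − T₀⁴ = 1.25334×10⁷ − 9.74869×10⁸ = -9.62336×10⁸ K⁴, so P_net = -0.267 W — negative, meaning a net gain of 0.267 W.

Net gain ≈ 0.267 W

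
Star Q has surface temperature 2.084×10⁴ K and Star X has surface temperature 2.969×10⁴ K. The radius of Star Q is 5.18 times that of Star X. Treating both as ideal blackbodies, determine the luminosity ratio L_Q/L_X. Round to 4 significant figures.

L ∝ R²T⁴, so L_Q/L_X = (R_Q/R_X)²(T_Q/T_X)⁴ = (5.18)² × (2.084×10⁴/2.969×10⁴)⁴ = 26.8324 × 0.242745 = 6.513.

L_Q/L_X ≈ 6.513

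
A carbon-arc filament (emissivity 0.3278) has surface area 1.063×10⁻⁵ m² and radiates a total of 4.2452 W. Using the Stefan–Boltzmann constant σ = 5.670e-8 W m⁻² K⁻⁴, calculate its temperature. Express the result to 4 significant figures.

Area A = 1.063×10⁻⁵ m².
P = εσAT⁴ ⇒ T = (P/(εσA))^(1/4) = (4.2452/(0.3278×5.670×10⁻⁸×1.063×10⁻⁵))^(1/4) = 2153 K.

T ≈ 2153 K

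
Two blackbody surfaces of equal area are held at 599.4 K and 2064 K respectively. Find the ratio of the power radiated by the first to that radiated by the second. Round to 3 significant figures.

P₁/P₂ ≈ 7.11×10⁻³

With equal areas, P₁/P₂ = (T₁/T₂)⁴ = (599.4/2064)⁴ = 7.11×10⁻³.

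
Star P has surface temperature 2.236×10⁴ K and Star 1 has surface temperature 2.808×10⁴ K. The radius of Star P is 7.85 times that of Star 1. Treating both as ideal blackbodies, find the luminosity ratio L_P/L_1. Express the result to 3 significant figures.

L ∝ R²T⁴, so L_P/L_1 = (R_P/R_1)²(T_P/T_1)⁴ = (7.85)² × (2.236×10⁴/2.808×10⁴)⁴ = 61.6225 × 0.402067 = 24.8.

L_P/L_1 ≈ 24.8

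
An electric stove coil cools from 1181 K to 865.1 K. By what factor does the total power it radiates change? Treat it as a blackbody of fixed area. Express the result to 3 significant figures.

P₂/P₁ ≈ 0.288

P ∝ T⁴, so P₂/P₁ = (T₂/T₁)⁴ = (865.1/1181)⁴ = (0.732515)⁴ = 0.288.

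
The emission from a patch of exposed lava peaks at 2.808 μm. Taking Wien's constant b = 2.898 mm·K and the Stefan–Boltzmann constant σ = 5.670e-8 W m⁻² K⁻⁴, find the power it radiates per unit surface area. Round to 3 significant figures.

I ≈ 6.43×10⁴ W/m²

Wien's law: T = b/λ_max = 2.898×10⁻³/2.808×10⁻⁶ = 1032.05 K.
Then I = σT⁴ = 5.670×10⁻⁸×(1032.05)⁴ = 6.43×10⁴ W/m².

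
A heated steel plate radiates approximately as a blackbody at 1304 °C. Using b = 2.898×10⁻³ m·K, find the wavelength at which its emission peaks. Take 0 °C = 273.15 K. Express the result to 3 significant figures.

T = 1304 °C + 273.15 = 1577.15 K.
Wien's displacement law: λ_max = b/T = (2.898×10⁻³ m·K)/(1577.15 K) = 1.837×10⁻⁶ m.
That is 1.84×10³ nm, in the infrared range.

λ_max ≈ 1.84×10³ nm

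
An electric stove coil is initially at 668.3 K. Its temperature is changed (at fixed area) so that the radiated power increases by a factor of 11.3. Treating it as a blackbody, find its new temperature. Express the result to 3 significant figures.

P ∝ T⁴, so T₂/T₁ = (P₂/P₁)^(1/4) = (11.3)^(1/4) = 1.83345.
T₂ = 668.3 × 1.83345 = 1.23×10³ K.

T₂ ≈ 1.23×10³ K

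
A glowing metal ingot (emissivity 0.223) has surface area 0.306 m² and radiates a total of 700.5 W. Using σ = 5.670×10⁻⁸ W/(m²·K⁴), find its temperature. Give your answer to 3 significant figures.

T ≈ 652 K

Area A = 0.306 m².
P = εσAT⁴ ⇒ T = (P/(εσA))^(1/4) = (700.5/(0.223×5.670×10⁻⁸×0.306))^(1/4) = 652 K.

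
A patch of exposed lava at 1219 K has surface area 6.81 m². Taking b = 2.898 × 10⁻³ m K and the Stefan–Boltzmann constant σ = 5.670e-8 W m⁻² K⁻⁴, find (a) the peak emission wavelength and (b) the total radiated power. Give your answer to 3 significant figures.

(a) λ_max = b/T = 2.898×10⁻³/1219 = 2.377×10⁻⁶ m = 2.38 μm.
Area A = 6.81 m².
(b) P = σAT⁴ = 5.670×10⁻⁸×6.81×(1219)⁴ = 8.53×10⁵ W.

λ_max ≈ 2.38 μm; P ≈ 8.53×10⁵ W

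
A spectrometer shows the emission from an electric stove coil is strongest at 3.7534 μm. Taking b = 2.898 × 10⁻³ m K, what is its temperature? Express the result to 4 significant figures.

Wien's law gives T = b/λ_max = (2.898×10⁻³ m·K)/(3.7534×10⁻⁶ m) = 772.1 K.

T ≈ 772.1 K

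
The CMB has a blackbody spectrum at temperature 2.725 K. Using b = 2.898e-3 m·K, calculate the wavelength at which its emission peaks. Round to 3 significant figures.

λ_max ≈ 1.06×10⁻³ m

Wien's displacement law: λ_max = b/T = (2.898×10⁻³ m·K)/(2.725 K) = 1.063×10⁻³ m.
That is 1.06×10⁻³ m, in the microwave range.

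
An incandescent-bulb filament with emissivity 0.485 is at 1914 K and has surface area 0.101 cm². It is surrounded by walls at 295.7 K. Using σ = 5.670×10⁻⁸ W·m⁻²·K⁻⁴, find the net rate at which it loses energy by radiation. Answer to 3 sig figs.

Net loss ≈ 3.73 W

Area A = 0.101 cm² = 1.01×10⁻⁵ m².
Net radiated power P_net = εσA(T⁴ − T₀⁴) = 0.485×5.670×10⁻⁸×1.01×10⁻⁵×(1914⁴ − 295.7⁴).
T⁴ − T₀⁴ = 1.34205×10¹³ − 7.64549×10⁹ = 1.34129×10¹³ K⁴, so P_net = 3.73 W.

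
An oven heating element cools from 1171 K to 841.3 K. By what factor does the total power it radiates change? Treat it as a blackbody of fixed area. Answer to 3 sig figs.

P ∝ T⁴, so P₂/P₁ = (T₂/T₁)⁴ = (841.3/1171)⁴ = (0.718446)⁴ = 0.266.

P₂/P₁ ≈ 0.266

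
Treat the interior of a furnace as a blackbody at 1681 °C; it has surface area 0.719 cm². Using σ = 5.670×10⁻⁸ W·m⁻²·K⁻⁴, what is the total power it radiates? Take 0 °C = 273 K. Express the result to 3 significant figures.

T = 1681 °C + 273 = 1954 K.
Area A = 0.719 cm² = 7.19×10⁻⁵ m².
P = σAT⁴ = 5.670×10⁻⁸ × 7.19×10⁻⁵ × (1954)⁴ = 59.4 W.

P ≈ 59.4 W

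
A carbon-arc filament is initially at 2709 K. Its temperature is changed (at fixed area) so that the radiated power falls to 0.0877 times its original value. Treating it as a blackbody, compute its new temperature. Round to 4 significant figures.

T₂ ≈ 1474 K

P ∝ T⁴, so T₂/T₁ = (P₂/P₁)^(1/4) = (0.0877)^(1/4) = 0.544189.
T₂ = 2709 × 0.544189 = 1474 K.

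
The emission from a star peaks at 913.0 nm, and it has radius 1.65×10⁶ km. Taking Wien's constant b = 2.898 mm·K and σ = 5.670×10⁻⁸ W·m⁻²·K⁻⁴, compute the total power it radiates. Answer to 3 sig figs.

Wien's law: T = b/λ_max = 2.898×10⁻³/9.130×10⁻⁷ = 3174.15 K.
Surface area A = 4πR² = 4π(1.65×10⁹ m)² = 3.42119×10¹⁹ m².
Then P = σAT⁴ = 5.670×10⁻⁸×3.42119×10¹⁹×(3174.15)⁴ = 1.97×10²⁶ W.

P ≈ 1.97×10²⁶ W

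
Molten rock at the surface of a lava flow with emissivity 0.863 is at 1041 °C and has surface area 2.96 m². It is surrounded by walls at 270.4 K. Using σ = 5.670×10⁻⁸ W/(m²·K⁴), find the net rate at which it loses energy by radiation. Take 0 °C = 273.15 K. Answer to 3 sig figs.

T = 1041 °C + 273.15 = 1314.15 K.
Area A = 2.96 m².
Net radiated power P_net = εσA(T⁴ − T₀⁴) = 0.863×5.670×10⁻⁸×2.96×(1314.15⁴ − 270.4⁴).
T⁴ − T₀⁴ = 2.98250×10¹² − 5.34597×10⁹ = 2.97715×10¹² K⁴, so P_net = 4.31×10⁵ W.

Net loss ≈ 4.31×10⁵ W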